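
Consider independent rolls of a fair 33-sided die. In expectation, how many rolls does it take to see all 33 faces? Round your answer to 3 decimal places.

After k distinct faces have appeared, the next roll gives a new one with probability (33-k)/33, so the expected wait for the (k+1)-th is 33/(33-k).
E[T] = 33/33 + 33/32 + 33/31 + ... + 33/2 + 33/1 = 33·H_{33}.
H_{33} = 4.0888, so E[T] = 134.9303.

134.930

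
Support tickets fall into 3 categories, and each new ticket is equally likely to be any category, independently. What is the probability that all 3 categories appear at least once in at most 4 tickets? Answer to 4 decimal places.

0.4444

By inclusion–exclusion over which categories are missing,
P(all seen) = Σ_{j=0}^{3} (-1)^j C(3,j)((3-j)/3)^4
= 1.00000 - 0.59259 + 0.03704 - 0.00000
= 0.44444.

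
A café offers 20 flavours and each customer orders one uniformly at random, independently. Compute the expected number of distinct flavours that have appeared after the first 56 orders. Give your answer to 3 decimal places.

For each flavour, P(seen in 56 orders) = 1 - (19/20)^56 = 0.9434.
By linearity of expectation, E[distinct seen] = 20·(1 - (19/20)^56) = 18.8688.

18.869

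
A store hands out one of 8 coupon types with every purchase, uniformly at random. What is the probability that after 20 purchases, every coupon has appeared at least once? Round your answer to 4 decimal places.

0.5306

Let A_i be the event that coupon i is missing after 20 purchases. By inclusion–exclusion on the A_i,
P(all seen) = Σ_{j=0}^{8} (-1)^j C(8,j)((8-j)/8)^20
= 1.00000 - 0.55367 + 0.08879 - 0.00463 + 0.00007 - 0.00000 + 0.00000 - 0.00000 + 0.00000
= 0.53056.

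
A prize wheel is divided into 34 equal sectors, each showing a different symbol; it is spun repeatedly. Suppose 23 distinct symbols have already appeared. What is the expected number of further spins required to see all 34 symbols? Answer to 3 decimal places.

102.676

From k distinct to k+1 distinct takes on average 34/(34-k) spins.
Sum over k = 23,...,33: E = 34/11 + 34/10 + 34/9 + ... + 34/2 + 34/1 = 102.6758.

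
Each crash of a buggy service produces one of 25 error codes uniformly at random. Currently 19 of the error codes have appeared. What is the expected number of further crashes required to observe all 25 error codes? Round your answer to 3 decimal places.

With k distinct error codes already seen, the next new one takes an expected 25/(25-k) crashes.
Sum over k = 19,...,24: E = 25/6 + 25/5 + 25/4 + 25/3 + 25/2 + 25/1 = 61.2500.

61.250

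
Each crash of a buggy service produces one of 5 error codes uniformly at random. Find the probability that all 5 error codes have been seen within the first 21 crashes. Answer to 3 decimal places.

Let A_i be the event that error code i is missing after 21 crashes. By inclusion–exclusion on the A_i,
P(all seen) = Σ_{j=0}^{5} (-1)^j C(5,j)((5-j)/5)^21
= 1.0000 - 0.0461 + 0.0002 - 0.0000 + 0.0000 - 0.0000
= 0.9541.

0.954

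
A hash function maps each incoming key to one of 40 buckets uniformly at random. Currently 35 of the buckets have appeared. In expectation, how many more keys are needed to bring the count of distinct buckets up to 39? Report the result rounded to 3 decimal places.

The wait to go from k to k+1 distinct buckets is geometric with mean 40/(40-k).
Sum over k = 35,...,38: E = 40/5 + 40/4 + 40/3 + 40/2 = 51.3333.

51.333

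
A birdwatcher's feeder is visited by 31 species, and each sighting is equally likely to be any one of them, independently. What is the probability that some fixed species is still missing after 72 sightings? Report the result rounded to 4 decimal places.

Each sighting misses the fixed species with probability (31-1)/31 = 30/31, independently.
P(still missing after 72) = (30/31)^72 = 0.09434.

0.0943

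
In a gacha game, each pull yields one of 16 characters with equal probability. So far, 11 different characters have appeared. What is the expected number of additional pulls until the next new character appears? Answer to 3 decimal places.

Each pull yields a new character with probability (16-11)/16 = 5/16, so the wait is geometric with mean 16/5.
E = 16/5 = 3.2000.

3.200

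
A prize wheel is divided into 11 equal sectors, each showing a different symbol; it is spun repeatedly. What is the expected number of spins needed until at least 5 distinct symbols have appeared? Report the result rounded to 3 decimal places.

6.269

With k distinct symbols already seen, the next new one arrives after an expected 11/(11-k) spins.
Sum over k = 0,...,4: E = 11/11 + 11/10 + 11/9 + 11/8 + 11/7 = 6.2687.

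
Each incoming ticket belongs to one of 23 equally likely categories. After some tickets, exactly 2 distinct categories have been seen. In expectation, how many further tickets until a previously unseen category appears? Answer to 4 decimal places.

1.0952

Each ticket yields a new category with probability (23-2)/23 = 21/23, so the wait is geometric with mean 23/21.
E = 23/21 = 1.09524.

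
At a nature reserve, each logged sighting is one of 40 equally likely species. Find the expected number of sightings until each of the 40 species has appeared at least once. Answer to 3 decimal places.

Split into phases: going from k distinct to k+1 distinct takes on average 40/(40-k) sightings.
E[T] = 40/40 + 40/39 + 40/38 + ... + 40/2 + 40/1 = 40·H_{40}.
H_{40} = 4.2785, so E[T] = 171.1417.

171.142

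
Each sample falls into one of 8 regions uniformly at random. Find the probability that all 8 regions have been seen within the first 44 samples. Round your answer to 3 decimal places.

0.978

Let A_i be the event that region i is missing after 44 samples. By inclusion–exclusion on the A_i,
P(all seen) = Σ_{j=0}^{8} (-1)^j C(8,j)((8-j)/8)^44
= 1.0000 - 0.0225 + 0.0001 - 0.0000 + 0.0000 - 0.0000 + 0.0000 - 0.0000 + 0.0000
= 0.9776.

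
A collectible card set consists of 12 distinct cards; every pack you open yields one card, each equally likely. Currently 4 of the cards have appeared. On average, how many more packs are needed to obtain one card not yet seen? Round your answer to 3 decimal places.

1.500

The number of packs until the next new card is geometric with success probability 8/12, so its mean is 12/8.
E = 12/8 = 1.5000.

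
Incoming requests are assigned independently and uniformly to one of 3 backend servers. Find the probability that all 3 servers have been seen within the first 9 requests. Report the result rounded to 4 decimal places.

By inclusion–exclusion over which servers are missing,
P(all seen) = Σ_{j=0}^{3} (-1)^j C(3,j)((3-j)/3)^9
= 1.00000 - 0.07804 + 0.00015 - 0.00000
= 0.92212.

0.9221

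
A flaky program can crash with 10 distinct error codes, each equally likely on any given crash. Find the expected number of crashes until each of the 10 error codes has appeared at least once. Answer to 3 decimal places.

Split into phases: going from k distinct to k+1 distinct takes on average 10/(10-k) crashes.
E[T] = 10/10 + 10/9 + 10/8 + ... + 10/2 + 10/1 = 10·H_{10}.
H_{10} = 2.9290, so E[T] = 29.2897.

29.290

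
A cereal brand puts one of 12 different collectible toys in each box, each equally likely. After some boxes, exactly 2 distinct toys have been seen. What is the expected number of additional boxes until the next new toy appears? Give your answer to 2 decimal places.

1.20

Each box yields a new toy with probability (12-2)/12 = 10/12, so the wait is geometric with mean 12/10.
E = 12/10 = 1.200.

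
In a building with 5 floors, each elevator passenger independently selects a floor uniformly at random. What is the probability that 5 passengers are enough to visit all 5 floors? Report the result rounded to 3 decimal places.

By inclusion–exclusion over which floors are missing,
P(all seen) = Σ_{j=0}^{5} (-1)^j C(5,j)((5-j)/5)^5
= 1.0000 - 1.6384 + 0.7776 - 0.1024 + 0.0016 - 0.0000
= 0.0384.

0.038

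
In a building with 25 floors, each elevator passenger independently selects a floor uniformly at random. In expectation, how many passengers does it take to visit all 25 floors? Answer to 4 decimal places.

95.3990

Split into phases: going from k distinct to k+1 distinct takes on average 25/(25-k) passengers.
E[T] = 25/25 + 25/24 + 25/23 + ... + 25/2 + 25/1 = 25·H_{25}.
H_{25} = 3.81596, so E[T] = 95.39895.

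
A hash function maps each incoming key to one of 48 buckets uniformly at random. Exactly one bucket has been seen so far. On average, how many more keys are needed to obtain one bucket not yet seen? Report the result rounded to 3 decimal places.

The number of keys until the next new bucket is geometric with success probability 47/48, so its mean is 48/47.
E = 48/47 = 1.0213.

1.021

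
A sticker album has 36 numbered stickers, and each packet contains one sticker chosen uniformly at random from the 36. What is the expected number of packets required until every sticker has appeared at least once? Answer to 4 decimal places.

Split into phases: going from k distinct to k+1 distinct takes on average 36/(36-k) packets.
E[T] = 36/36 + 36/35 + 36/34 + ... + 36/2 + 36/1 = 36·H_{36}.
H_{36} = 4.17456, so E[T] = 150.28413.

150.2841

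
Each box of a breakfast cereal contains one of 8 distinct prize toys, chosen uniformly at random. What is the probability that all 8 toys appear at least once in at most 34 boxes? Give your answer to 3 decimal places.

By inclusion–exclusion over which toys are missing,
P(all seen) = Σ_{j=0}^{8} (-1)^j C(8,j)((8-j)/8)^34
= 1.0000 - 0.0854 + 0.0016 - 0.0000 + 0.0000 - 0.0000 + 0.0000 - 0.0000 + 0.0000
= 0.9162.

0.916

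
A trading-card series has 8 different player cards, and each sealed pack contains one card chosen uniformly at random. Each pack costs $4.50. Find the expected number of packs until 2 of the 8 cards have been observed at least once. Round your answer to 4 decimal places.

2.1429

With k distinct cards already seen, the next new one arrives after an expected 8/(8-k) packs.
Sum over k = 0,...,1: E = 8/8 + 8/7 = 2.14286.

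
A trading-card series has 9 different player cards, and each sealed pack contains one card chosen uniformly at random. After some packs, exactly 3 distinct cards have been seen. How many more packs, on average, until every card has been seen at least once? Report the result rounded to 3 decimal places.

22.050

With k distinct cards already seen, the next new one takes an expected 9/(9-k) packs.
Sum over k = 3,...,8: E = 9/6 + 9/5 + 9/4 + 9/3 + 9/2 + 9/1 = 22.0500.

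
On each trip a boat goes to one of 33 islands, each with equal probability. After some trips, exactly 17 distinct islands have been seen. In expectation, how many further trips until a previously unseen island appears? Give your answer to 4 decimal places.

2.0625

The number of trips until the next new island is geometric with success probability 16/33, so its mean is 33/16.
E = 33/16 = 2.06250.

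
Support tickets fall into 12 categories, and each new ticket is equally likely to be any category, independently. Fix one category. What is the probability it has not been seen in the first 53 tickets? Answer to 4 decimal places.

0.0099

Each ticket misses the fixed category with probability (12-1)/12 = 11/12, independently.
P(still missing after 53) = (11/12)^53 = 0.00994.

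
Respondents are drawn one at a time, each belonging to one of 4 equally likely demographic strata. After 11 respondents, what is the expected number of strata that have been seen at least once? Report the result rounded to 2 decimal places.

3.83

For each stratum, P(seen in 11 respondents) = 1 - (3/4)^11 = 0.958.
By linearity of expectation, E[distinct seen] = 4·(1 - (3/4)^11) = 3.831.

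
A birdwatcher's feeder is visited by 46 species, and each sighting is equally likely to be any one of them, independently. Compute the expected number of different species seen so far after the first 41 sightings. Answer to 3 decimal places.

For each species, P(seen in 41 sightings) = 1 - (45/46)^41 = 0.5939.
By linearity of expectation, E[distinct seen] = 46·(1 - (45/46)^41) = 27.3190.

27.319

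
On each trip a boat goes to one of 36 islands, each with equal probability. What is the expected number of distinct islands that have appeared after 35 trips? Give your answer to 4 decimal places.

22.5694

For each island, P(seen in 35 trips) = 1 - (35/36)^35 = 0.62693.
By linearity of expectation, E[distinct seen] = 36·(1 - (35/36)^35) = 22.56937.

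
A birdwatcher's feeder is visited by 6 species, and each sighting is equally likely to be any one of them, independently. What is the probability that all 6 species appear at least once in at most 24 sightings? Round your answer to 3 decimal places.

Let A_i be the event that species i is missing after 24 sightings. By inclusion–exclusion on the A_i,
P(all seen) = Σ_{j=0}^{6} (-1)^j C(6,j)((6-j)/6)^24
= 1.0000 - 0.0755 + 0.0009 - 0.0000 + 0.0000 - 0.0000 + 0.0000
= 0.9254.

0.925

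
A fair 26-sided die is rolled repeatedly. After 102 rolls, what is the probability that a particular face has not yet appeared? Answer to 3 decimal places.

0.018

Each roll misses the fixed face with probability (26-1)/26 = 25/26, independently.
P(still missing after 102) = (25/26)^102 = 0.0183.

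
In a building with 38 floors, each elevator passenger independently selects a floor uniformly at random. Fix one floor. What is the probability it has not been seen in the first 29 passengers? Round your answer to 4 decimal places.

0.4615

Each passenger misses the fixed floor with probability (38-1)/38 = 37/38, independently.
P(still missing after 29) = (37/38)^29 = 0.46145.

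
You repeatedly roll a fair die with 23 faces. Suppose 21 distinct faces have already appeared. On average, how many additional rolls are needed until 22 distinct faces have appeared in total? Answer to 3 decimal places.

The wait to go from k to k+1 distinct faces is geometric with mean 23/(23-k).
Only the k = 21 term is needed: E = 23/2 = 11.5000.

11.500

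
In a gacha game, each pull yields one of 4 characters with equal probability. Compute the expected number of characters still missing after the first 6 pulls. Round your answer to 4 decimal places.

0.7119

For each character, P(unseen after 6) = (3/4)^6 = 0.17798.
By linearity of expectation, E[unseen] = 4·(3/4)^6 = 0.71191.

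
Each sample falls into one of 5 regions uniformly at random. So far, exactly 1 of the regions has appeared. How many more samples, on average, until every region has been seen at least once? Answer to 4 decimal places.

The wait to go from k to k+1 distinct regions is geometric with mean 5/(5-k).
Sum over k = 1,...,4: E = 5/4 + 5/3 + 5/2 + 5/1 = 10.41667.

10.4167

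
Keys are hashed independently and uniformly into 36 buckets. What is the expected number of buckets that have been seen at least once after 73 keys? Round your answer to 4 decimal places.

For each bucket, P(seen in 73 keys) = 1 - (35/36)^73 = 0.87210.
By linearity of expectation, E[distinct seen] = 36·(1 - (35/36)^73) = 31.39545.

31.3955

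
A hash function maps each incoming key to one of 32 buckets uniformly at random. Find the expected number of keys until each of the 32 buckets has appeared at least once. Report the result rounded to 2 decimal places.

129.87

The wait to go from k to k+1 distinct buckets is geometric with mean 32/(32-k).
E[T] = 32/32 + 32/31 + 32/30 + ... + 32/2 + 32/1 = 32·H_{32}.
H_{32} = 4.058, so E[T] = 129.872.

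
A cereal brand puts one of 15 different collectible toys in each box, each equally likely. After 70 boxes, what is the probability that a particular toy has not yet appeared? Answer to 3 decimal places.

On each box the fixed toy fails to appear with probability 14/15.
P(still missing after 70) = (14/15)^70 = 0.0080.

0.008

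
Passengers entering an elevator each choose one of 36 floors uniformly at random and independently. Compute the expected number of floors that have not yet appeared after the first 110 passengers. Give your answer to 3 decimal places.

For each floor, P(unseen after 110) = (35/36)^110 = 0.0451.
By linearity of expectation, E[unseen] = 36·(35/36)^110 = 1.6237.

1.624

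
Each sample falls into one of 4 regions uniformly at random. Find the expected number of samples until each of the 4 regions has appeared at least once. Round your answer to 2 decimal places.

8.33

Split into phases: going from k distinct to k+1 distinct takes on average 4/(4-k) samples.
E[T] = 4/4 + 4/3 + 4/2 + 4/1 = 4·H_{4}.
H_{4} = 2.083, so E[T] = 8.333.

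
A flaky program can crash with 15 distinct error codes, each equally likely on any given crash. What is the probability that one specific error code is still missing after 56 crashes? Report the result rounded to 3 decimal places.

0.021

On each crash the fixed error code fails to appear with probability 14/15.
P(still missing after 56) = (14/15)^56 = 0.0210.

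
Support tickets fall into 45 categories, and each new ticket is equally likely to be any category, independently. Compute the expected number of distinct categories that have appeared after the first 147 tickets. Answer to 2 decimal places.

For each category, P(seen in 147 tickets) = 1 - (44/45)^147 = 0.963.
By linearity of expectation, E[distinct seen] = 45·(1 - (44/45)^147) = 43.346.

43.35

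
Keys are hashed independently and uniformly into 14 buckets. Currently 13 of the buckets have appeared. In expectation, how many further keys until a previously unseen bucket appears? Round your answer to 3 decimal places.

The number of keys until the next new bucket is geometric with success probability 1/14, so its mean is 14/1.
E = 14/1 = 14.0000.

14.000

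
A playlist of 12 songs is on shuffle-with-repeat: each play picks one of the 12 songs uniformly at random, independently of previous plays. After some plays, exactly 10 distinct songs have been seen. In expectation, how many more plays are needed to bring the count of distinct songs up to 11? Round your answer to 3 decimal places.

6.000

The wait to go from k to k+1 distinct songs is geometric with mean 12/(12-k).
Only the k = 10 term is needed: E = 12/2 = 6.0000.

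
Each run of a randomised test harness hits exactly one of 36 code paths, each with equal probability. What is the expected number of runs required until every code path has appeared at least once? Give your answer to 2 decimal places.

150.28

After k distinct code paths have appeared, the next run gives a new one with probability (36-k)/36, so the expected wait for the (k+1)-th is 36/(36-k).
E[T] = 36/36 + 36/35 + 36/34 + ... + 36/2 + 36/1 = 36·H_{36}.
H_{36} = 4.175, so E[T] = 150.284.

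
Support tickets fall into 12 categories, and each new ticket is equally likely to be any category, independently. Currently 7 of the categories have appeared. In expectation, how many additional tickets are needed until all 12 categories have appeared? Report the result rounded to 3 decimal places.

27.400

With k distinct categories already seen, the next new one takes an expected 12/(12-k) tickets.
Sum over k = 7,...,11: E = 12/5 + 12/4 + 12/3 + 12/2 + 12/1 = 27.4000.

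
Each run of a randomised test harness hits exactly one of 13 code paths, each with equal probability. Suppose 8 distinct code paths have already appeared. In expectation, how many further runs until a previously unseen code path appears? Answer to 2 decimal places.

2.60

Each run yields a new code path with probability (13-8)/13 = 5/13, so the wait is geometric with mean 13/5.
E = 13/5 = 2.600.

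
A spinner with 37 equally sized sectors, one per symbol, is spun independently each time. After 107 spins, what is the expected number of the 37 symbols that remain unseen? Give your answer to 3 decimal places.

1.972

For each symbol, P(unseen after 107) = (36/37)^107 = 0.0533.
By linearity of expectation, E[unseen] = 37·(36/37)^107 = 1.9724.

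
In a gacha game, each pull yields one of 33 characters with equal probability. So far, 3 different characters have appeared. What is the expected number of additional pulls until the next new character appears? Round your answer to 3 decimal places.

1.100

The number of pulls until the next new character is geometric with success probability 30/33, so its mean is 33/30.
E = 33/30 = 1.1000.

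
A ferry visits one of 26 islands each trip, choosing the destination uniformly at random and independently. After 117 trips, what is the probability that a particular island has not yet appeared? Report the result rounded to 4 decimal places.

Each trip misses the fixed island with probability (26-1)/26 = 25/26, independently.
P(still missing after 117) = (25/26)^117 = 0.01016.

0.0102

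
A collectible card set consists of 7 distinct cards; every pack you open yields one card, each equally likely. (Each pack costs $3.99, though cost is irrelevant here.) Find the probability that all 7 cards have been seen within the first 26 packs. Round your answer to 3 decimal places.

0.876

Let A_i be the event that card i is missing after 26 packs. By inclusion–exclusion on the A_i,
P(all seen) = Σ_{j=0}^{7} (-1)^j C(7,j)((7-j)/7)^26
= 1.0000 - 0.1272 + 0.0033 - 0.0000 + 0.0000 - 0.0000 + 0.0000 - 0.0000
= 0.8761.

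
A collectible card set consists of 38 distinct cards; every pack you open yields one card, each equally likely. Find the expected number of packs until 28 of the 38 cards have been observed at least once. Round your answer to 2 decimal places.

49.36

With k distinct cards already seen, the next new one arrives after an expected 38/(38-k) packs.
Sum over k = 0,...,27: E = 38/38 + 38/37 + 38/36 + ... + 38/12 + 38/11 = 49.359.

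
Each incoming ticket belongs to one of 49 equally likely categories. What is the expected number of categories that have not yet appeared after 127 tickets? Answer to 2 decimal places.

3.57

For each category, P(unseen after 127) = (48/49)^127 = 0.073.
By linearity of expectation, E[unseen] = 49·(48/49)^127 = 3.572.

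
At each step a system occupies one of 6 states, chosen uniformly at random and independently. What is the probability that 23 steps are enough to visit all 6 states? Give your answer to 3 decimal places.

By inclusion–exclusion over which states are missing,
P(all seen) = Σ_{j=0}^{6} (-1)^j C(6,j)((6-j)/6)^23
= 1.0000 - 0.0906 + 0.0013 - 0.0000 + 0.0000 - 0.0000 + 0.0000
= 0.9108.

0.911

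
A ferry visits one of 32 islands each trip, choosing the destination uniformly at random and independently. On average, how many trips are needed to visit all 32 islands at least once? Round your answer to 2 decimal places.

The wait to go from k to k+1 distinct islands is geometric with mean 32/(32-k).
E[T] = 32/32 + 32/31 + 32/30 + ... + 32/2 + 32/1 = 32·H_{32}.
H_{32} = 4.058, so E[T] = 129.872.

129.87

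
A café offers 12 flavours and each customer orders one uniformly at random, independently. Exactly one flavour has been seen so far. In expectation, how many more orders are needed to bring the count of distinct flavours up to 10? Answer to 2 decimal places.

18.24

The wait to go from k to k+1 distinct flavours is geometric with mean 12/(12-k).
Sum over k = 1,...,9: E = 12/11 + 12/10 + 12/9 + ... + 12/4 + 12/3 = 18.239.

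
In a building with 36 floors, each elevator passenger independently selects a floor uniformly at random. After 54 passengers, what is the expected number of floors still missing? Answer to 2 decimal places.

7.86

For each floor, P(unseen after 54) = (35/36)^54 = 0.218.
By linearity of expectation, E[unseen] = 36·(35/36)^54 = 7.864.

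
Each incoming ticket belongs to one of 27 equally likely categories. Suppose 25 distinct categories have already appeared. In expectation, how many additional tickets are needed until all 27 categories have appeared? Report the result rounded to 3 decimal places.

From k distinct to k+1 distinct takes on average 27/(27-k) tickets.
Sum over k = 25,...,26: E = 27/2 + 27/1 = 40.5000.

40.500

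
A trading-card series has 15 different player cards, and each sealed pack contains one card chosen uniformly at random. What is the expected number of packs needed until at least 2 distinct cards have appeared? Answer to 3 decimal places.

With k distinct cards already seen, the next new one arrives after an expected 15/(15-k) packs.
Sum over k = 0,...,1: E = 15/15 + 15/14 = 2.0714.

2.071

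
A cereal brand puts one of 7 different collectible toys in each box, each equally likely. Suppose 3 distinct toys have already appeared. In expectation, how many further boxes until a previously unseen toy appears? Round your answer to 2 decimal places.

Each box yields a new toy with probability (7-3)/7 = 4/7, so the wait is geometric with mean 7/4.
E = 7/4 = 1.750.

1.75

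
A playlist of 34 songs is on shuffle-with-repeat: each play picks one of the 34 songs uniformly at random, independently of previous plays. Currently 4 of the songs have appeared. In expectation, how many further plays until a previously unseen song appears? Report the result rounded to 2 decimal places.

1.13

The number of plays until the next new song is geometric with success probability 30/34, so its mean is 34/30.
E = 34/30 = 1.133.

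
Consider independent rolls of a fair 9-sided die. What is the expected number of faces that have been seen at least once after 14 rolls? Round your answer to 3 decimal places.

7.270

For each face, P(seen in 14 rolls) = 1 - (8/9)^14 = 0.8078.
By linearity of expectation, E[distinct seen] = 9·(1 - (8/9)^14) = 7.2698.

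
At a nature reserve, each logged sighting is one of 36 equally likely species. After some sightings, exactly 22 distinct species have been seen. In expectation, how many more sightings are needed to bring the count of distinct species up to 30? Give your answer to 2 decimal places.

28.86

The wait to go from k to k+1 distinct species is geometric with mean 36/(36-k).
Sum over k = 22,...,29: E = 36/14 + 36/13 + 36/12 + ... + 36/8 + 36/7 = 28.856.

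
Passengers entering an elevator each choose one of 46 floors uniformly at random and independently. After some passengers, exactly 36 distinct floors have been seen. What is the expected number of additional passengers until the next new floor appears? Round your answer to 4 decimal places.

4.6000

The number of passengers until the next new floor is geometric with success probability 10/46, so its mean is 46/10.
E = 46/10 = 4.60000.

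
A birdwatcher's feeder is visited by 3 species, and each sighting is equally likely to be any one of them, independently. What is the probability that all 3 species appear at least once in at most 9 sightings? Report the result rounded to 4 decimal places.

Let A_i be the event that species i is missing after 9 sightings. By inclusion–exclusion on the A_i,
P(all seen) = Σ_{j=0}^{3} (-1)^j C(3,j)((3-j)/3)^9
= 1.00000 - 0.07804 + 0.00015 - 0.00000
= 0.92212.

0.9221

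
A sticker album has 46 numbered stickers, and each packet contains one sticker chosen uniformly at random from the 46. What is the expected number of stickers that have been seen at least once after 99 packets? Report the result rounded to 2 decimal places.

40.78

For each sticker, P(seen in 99 packets) = 1 - (45/46)^99 = 0.886.
By linearity of expectation, E[distinct seen] = 46·(1 - (45/46)^99) = 40.779.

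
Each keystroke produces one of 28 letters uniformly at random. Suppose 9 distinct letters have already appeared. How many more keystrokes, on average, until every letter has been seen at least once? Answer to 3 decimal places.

99.337

From k distinct to k+1 distinct takes on average 28/(28-k) keystrokes.
Sum over k = 9,...,27: E = 28/19 + 28/18 + 28/17 + ... + 28/2 + 28/1 = 99.3367.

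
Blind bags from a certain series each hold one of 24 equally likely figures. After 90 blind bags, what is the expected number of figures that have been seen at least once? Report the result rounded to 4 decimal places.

23.4792

For each figure, P(seen in 90 blind bags) = 1 - (23/24)^90 = 0.97830.
By linearity of expectation, E[distinct seen] = 24·(1 - (23/24)^90) = 23.47916.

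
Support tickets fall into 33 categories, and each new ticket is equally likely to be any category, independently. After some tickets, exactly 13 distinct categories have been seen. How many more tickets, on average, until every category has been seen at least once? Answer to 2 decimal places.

The wait to go from k to k+1 distinct categories is geometric with mean 33/(33-k).
Sum over k = 13,...,32: E = 33/20 + 33/19 + 33/18 + ... + 33/2 + 33/1 = 118.725.

118.73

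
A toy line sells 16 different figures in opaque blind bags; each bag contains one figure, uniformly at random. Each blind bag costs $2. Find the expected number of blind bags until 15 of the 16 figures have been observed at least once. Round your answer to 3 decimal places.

38.092

Going from k to k+1 distinct takes a geometric number of blind bags with mean 16/(16-k).
Sum over k = 0,...,14: E = 16/16 + 16/15 + 16/14 + ... + 16/3 + 16/2 = 38.0917.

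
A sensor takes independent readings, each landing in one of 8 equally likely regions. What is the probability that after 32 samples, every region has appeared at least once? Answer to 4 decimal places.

0.8913

By inclusion–exclusion over which regions are missing,
P(all seen) = Σ_{j=0}^{8} (-1)^j C(8,j)((8-j)/8)^32
= 1.00000 - 0.11152 + 0.00281 - 0.00002 + 0.00000 - 0.00000 + 0.00000 - 0.00000 + 0.00000
= 0.89128.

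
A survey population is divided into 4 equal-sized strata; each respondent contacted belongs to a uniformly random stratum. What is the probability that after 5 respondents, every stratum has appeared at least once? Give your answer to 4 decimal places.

Let A_i be the event that stratum i is missing after 5 respondents. By inclusion–exclusion on the A_i,
P(all seen) = Σ_{j=0}^{4} (-1)^j C(4,j)((4-j)/4)^5
= 1.00000 - 0.94922 + 0.18750 - 0.00391 + 0.00000
= 0.23438.

0.2344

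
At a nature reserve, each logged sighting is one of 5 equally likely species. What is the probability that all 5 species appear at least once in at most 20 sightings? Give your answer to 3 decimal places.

By inclusion–exclusion over which species are missing,
P(all seen) = Σ_{j=0}^{5} (-1)^j C(5,j)((5-j)/5)^20
= 1.0000 - 0.0576 + 0.0004 - 0.0000 + 0.0000 - 0.0000
= 0.9427.

0.943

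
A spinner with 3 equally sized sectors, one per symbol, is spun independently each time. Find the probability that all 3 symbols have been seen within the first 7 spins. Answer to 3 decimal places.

Let A_i be the event that symbol i is missing after 7 spins. By inclusion–exclusion on the A_i,
P(all seen) = Σ_{j=0}^{3} (-1)^j C(3,j)((3-j)/3)^7
= 1.0000 - 0.1756 + 0.0014 - 0.0000
= 0.8258.

0.826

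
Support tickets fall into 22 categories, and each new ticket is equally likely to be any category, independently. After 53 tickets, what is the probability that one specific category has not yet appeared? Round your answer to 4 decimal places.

0.0850

Each ticket misses the fixed category with probability (22-1)/22 = 21/22, independently.
P(still missing after 53) = (21/22)^53 = 0.08496.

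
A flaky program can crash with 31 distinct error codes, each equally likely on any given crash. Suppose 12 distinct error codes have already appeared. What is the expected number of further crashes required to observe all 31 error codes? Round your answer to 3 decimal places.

109.980

The wait to go from k to k+1 distinct error codes is geometric with mean 31/(31-k).
Sum over k = 12,...,30: E = 31/19 + 31/18 + 31/17 + ... + 31/2 + 31/1 = 109.9799.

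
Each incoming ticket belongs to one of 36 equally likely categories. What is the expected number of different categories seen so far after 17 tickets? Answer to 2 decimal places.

For each category, P(seen in 17 tickets) = 1 - (35/36)^17 = 0.381.
By linearity of expectation, E[distinct seen] = 36·(1 - (35/36)^17) = 13.699.

13.70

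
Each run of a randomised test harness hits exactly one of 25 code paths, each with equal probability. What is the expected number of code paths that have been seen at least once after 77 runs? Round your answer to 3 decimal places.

23.921

For each code path, P(seen in 77 runs) = 1 - (24/25)^77 = 0.9569.
By linearity of expectation, E[distinct seen] = 25·(1 - (24/25)^77) = 23.9215.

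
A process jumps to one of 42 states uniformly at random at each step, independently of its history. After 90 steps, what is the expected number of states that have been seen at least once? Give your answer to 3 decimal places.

37.199

For each state, P(seen in 90 steps) = 1 - (41/42)^90 = 0.8857.
By linearity of expectation, E[distinct seen] = 42·(1 - (41/42)^90) = 37.1987.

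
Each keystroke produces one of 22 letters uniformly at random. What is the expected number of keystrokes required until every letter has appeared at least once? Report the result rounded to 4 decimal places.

The wait to go from k to k+1 distinct letters is geometric with mean 22/(22-k).
E[T] = 22/22 + 22/21 + 22/20 + ... + 22/2 + 22/1 = 22·H_{22}.
H_{22} = 3.69081, so E[T] = 81.19789.

81.1979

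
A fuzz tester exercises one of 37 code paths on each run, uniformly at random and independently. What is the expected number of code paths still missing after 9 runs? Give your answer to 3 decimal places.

28.914

For each code path, P(unseen after 9) = (36/37)^9 = 0.7815.
By linearity of expectation, E[unseen] = 37·(36/37)^9 = 28.9140.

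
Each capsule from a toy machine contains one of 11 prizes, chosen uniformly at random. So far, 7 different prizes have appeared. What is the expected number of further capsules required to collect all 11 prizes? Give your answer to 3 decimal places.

22.917

The wait to go from k to k+1 distinct prizes is geometric with mean 11/(11-k).
Sum over k = 7,...,10: E = 11/4 + 11/3 + 11/2 + 11/1 = 22.9167.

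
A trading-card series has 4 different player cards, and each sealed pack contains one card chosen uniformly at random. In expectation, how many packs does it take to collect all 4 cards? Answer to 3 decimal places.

After k distinct cards have appeared, the next pack gives a new one with probability (4-k)/4, so the expected wait for the (k+1)-th is 4/(4-k).
E[T] = 4/4 + 4/3 + 4/2 + 4/1 = 4·H_{4}.
H_{4} = 2.0833, so E[T] = 8.3333.

8.333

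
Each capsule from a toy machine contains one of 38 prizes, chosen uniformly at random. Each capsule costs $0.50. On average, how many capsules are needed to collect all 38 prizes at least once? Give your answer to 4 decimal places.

The wait to go from k to k+1 distinct prizes is geometric with mean 38/(38-k).
E[T] = 38/38 + 38/37 + 38/36 + ... + 38/2 + 38/1 = 38·H_{38}.
H_{38} = 4.22790, so E[T] = 160.66028.

160.6603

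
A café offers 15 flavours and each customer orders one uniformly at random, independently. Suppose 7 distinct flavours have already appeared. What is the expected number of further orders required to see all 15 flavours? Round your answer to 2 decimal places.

From k distinct to k+1 distinct takes on average 15/(15-k) orders.
Sum over k = 7,...,14: E = 15/8 + 15/7 + 15/6 + ... + 15/2 + 15/1 = 40.768.

40.77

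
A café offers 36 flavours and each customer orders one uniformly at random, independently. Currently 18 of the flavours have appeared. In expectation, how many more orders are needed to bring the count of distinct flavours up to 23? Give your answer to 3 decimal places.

11.339

With k distinct flavours already seen, the next new one takes an expected 36/(36-k) orders.
Sum over k = 18,...,22: E = 36/18 + 36/17 + 36/16 + 36/15 + 36/14 = 11.3391.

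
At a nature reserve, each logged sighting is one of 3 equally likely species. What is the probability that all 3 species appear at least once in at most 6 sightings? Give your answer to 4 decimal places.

By inclusion–exclusion over which species are missing,
P(all seen) = Σ_{j=0}^{3} (-1)^j C(3,j)((3-j)/3)^6
= 1.00000 - 0.26337 + 0.00412 - 0.00000
= 0.74074.

0.7407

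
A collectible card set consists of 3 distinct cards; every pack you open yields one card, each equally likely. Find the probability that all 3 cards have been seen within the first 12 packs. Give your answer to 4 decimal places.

0.9769

Let A_i be the event that card i is missing after 12 packs. By inclusion–exclusion on the A_i,
P(all seen) = Σ_{j=0}^{3} (-1)^j C(3,j)((3-j)/3)^12
= 1.00000 - 0.02312 + 0.00001 - 0.00000
= 0.97688.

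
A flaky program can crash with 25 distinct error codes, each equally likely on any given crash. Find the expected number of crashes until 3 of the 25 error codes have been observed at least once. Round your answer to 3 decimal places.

3.129

With k distinct error codes already seen, the next new one arrives after an expected 25/(25-k) crashes.
Sum over k = 0,...,2: E = 25/25 + 25/24 + 25/23 = 3.1286.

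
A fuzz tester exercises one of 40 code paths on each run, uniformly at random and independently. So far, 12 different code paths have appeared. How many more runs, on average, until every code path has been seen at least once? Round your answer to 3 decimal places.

157.087

From k distinct to k+1 distinct takes on average 40/(40-k) runs.
Sum over k = 12,...,39: E = 40/28 + 40/27 + 40/26 + ... + 40/2 + 40/1 = 157.0868.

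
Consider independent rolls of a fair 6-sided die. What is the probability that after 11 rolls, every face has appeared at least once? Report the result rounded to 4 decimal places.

0.3562

Let A_i be the event that face i is missing after 11 rolls. By inclusion–exclusion on the A_i,
P(all seen) = Σ_{j=0}^{6} (-1)^j C(6,j)((6-j)/6)^11
= 1.00000 - 0.80753 + 0.17342 - 0.00977 + 0.00008 - 0.00000 + 0.00000
= 0.35621.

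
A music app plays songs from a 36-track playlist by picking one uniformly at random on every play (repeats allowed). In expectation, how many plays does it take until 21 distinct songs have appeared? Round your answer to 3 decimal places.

30.828

With k distinct songs already seen, the next new one arrives after an expected 36/(36-k) plays.
Sum over k = 0,...,20: E = 36/36 + 36/35 + 36/34 + ... + 36/17 + 36/16 = 30.8279.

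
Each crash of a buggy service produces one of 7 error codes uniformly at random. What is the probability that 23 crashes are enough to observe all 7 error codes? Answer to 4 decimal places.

Let A_i be the event that error code i is missing after 23 crashes. By inclusion–exclusion on the A_i,
P(all seen) = Σ_{j=0}^{7} (-1)^j C(7,j)((7-j)/7)^23
= 1.00000 - 0.20199 + 0.00915 - 0.00009 + 0.00000 - 0.00000 + 0.00000 - 0.00000
= 0.80707.

0.8071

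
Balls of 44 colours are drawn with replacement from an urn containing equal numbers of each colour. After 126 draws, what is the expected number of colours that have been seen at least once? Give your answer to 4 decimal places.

For each colour, P(seen in 126 draws) = 1 - (43/44)^126 = 0.94479.
By linearity of expectation, E[distinct seen] = 44·(1 - (43/44)^126) = 41.57093.

41.5709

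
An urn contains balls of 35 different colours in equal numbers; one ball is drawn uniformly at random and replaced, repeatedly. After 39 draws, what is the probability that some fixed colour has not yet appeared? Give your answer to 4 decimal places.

Each draw misses the fixed colour with probability (35-1)/35 = 34/35, independently.
P(still missing after 39) = (34/35)^39 = 0.32287.

0.3229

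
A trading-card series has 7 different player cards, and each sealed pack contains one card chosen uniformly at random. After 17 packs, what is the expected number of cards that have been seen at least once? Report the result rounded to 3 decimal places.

6.491

For each card, P(seen in 17 packs) = 1 - (6/7)^17 = 0.9272.
By linearity of expectation, E[distinct seen] = 7·(1 - (6/7)^17) = 6.4907.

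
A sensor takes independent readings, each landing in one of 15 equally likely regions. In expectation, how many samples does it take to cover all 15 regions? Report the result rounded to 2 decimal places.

49.77

After k distinct regions have appeared, the next sample gives a new one with probability (15-k)/15, so the expected wait for the (k+1)-th is 15/(15-k).
E[T] = 15/15 + 15/14 + 15/13 + ... + 15/2 + 15/1 = 15·H_{15}.
H_{15} = 3.318, so E[T] = 49.773.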